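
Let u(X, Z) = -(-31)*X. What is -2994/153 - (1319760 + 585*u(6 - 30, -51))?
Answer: -45111518/51 ≈ -8.8454e+5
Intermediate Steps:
u(X, Z) = 31*X
-2994/153 - (1319760 + 585*u(6 - 30, -51)) = -2994/153 - (1319760 + 18135*(6 - 30)) = -2994*1/153 - 585/(1/(2256 + 31*(-24))) = -998/51 - 585/(1/(2256 - 744)) = -998/51 - 585/(1/1512) = -998/51 - 585/1/1512 = -998/51 - 585*1512 = -998/51 - 884520 = -45111518/51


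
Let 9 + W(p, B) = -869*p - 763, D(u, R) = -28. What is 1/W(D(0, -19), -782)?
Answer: 1/23560 ≈ 4.2445e-5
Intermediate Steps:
W(p, B) = -772 - 869*p (W(p, B) = -9 + (-869*p - 763) = -9 + (-763 - 869*p) = -772 - 869*p)
1/W(D(0, -19), -782) = 1/(-772 - 869*(-28)) = 1/(-772 + 24332) = 1/23560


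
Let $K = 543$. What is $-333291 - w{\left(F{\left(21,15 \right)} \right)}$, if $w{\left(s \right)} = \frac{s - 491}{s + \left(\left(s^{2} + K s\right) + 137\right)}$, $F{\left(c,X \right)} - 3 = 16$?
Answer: $- \frac{1805437111}{5417} \approx -3.3329 \cdot 10^{5}$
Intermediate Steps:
$F{\left(c,X \right)} = 19$ ($F{\left(c,X \right)} = 3 + 16 = 19$)
$w{\left(s \right)} = \frac{-491 + s}{137 + s^{2} + 544 s}$ ($w{\left(s \right)} = \frac{s - 491}{s + \left(\left(s^{2} + 543 s\right) + 137\right)} = \frac{-491 + s}{s + \left(137 + s^{2} + 543 s\right)} = \frac{-491 + s}{137 + s^{2} + 544 s}$)
$-333291 - w{\left(F{\left(21,15 \right)} \right)} = -333291 - \frac{-491 + 19}{137 + 19^{2} + 544 \cdot 19} = -333291 - \frac{1}{137 + 361 + 10336} \left(-472\right) = -333291 - \frac{1}{10834} \left(-472\right) = -333291 - - \frac{236}{5417} = -333291 + \frac{236}{5417} = - \frac{1805437111}{5417}$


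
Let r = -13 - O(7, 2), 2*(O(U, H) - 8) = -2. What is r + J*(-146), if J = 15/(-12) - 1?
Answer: 617/2 ≈ 308.50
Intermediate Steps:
J = -9/4 (J = 15*(-1/12) - 1 = -5/4 - 1 = -9/4 ≈ -2.2500)
O(U, H) = 7 (O(U, H) = 8 + (1/2)*(-2) = 8 - 1 = 7)
r = -20 (r = -13 - 1*7 = -13 - 7 = -20)
r + J*(-146) = -20 - 9/4*(-146) = -20 + 657/2 = 617/2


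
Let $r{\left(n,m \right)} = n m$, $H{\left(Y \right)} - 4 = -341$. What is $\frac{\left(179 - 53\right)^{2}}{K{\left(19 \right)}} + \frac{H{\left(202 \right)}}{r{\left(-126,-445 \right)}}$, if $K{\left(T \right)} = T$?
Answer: $\frac{890160917}{1065330} \approx 835.57$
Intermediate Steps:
$H{\left(Y \right)} = -337$ ($H{\left(Y \right)} = 4 - 341 = -337$)
$r{\left(n,m \right)} = m n$
$\frac{\left(179 - 53\right)^{2}}{K{\left(19 \right)}} + \frac{H{\left(202 \right)}}{r{\left(-126,-445 \right)}} = \frac{\left(179 - 53\right)^{2}}{19} - \frac{337}{\left(-445\right) \left(-126\right)} = 126^{2} \cdot \frac{1}{19} - \frac{337}{56070} = 15876 \cdot \frac{1}{19} - \frac{337}{56070} = \frac{15876}{19} - \frac{337}{56070} = \frac{890160917}{1065330}$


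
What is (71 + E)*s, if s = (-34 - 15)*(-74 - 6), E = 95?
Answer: 650720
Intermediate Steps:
s = 3920 (s = -49*(-80) = 3920)
(71 + E)*s = (71 + 95)*3920 = 166*3920 = 650720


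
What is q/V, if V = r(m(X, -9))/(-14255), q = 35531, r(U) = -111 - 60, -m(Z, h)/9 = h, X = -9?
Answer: 506494405/171 ≈ 2.9620e+6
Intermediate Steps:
m(Z, h) = -9*h
r(U) = -171
V = 171/14255 (V = -171/(-14255) = -171*(-1/14255) = 171/14255 ≈ 0.011996)
q/V = 35531/(171/14255) = 35531*(14255/171) = 506494405/171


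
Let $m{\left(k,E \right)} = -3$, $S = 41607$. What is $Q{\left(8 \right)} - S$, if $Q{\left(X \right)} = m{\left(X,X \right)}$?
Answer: $-41610$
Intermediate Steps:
$Q{\left(X \right)} = -3$
$Q{\left(8 \right)} - S = -3 - 41607 = -41610$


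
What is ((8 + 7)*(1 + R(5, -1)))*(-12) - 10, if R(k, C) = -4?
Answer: 530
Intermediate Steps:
((8 + 7)*(1 + R(5, -1)))*(-12) - 10 = ((8 + 7)*(1 - 4))*(-12) - 10 = (15*(-3))*(-12) - 10 = -45*(-12) - 10 = 540 - 10 = 530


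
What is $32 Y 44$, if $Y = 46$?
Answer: $64768$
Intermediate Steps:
$32 Y 44 = 32 \cdot 46 \cdot 44 = 1472 \cdot 44 = 64768$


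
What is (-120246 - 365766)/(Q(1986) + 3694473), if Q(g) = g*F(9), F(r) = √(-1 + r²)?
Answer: -199506467964/1516535023561 + 428986592*√5/1516535023561 ≈ -0.13092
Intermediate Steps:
Q(g) = 4*g*√5 (Q(g) = g*√(-1 + 9²) = g*√(-1 + 81) = g*√80 = g*(4*√5) = 4*g*√5)
(-120246 - 365766)/(Q(1986) + 3694473) = (-120246 - 365766)/(4*1986*√5 + 3694473) = -486012/(7944*√5 + 3694473) = -486012/(3694473 + 7944*√5)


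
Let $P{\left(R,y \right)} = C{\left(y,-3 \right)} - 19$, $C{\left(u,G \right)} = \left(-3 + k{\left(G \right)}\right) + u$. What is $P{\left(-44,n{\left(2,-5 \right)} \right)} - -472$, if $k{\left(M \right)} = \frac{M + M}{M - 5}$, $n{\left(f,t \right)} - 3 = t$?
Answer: $\frac{1795}{4} \approx 448.75$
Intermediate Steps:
$n{\left(f,t \right)} = 3 + t$
$k{\left(M \right)} = \frac{2 M}{-5 + M}$ ($k{\left(M \right)} = \frac{2 M}{M - 5} = \frac{2 M}{-5 + M}$)
$C{\left(u,G \right)} = -3 + u + \frac{2 G}{-5 + G}$ ($C{\left(u,G \right)} = \left(-3 + \frac{2 G}{-5 + G}\right) + u = -3 + u + \frac{2 G}{-5 + G}$)
$P{\left(R,y \right)} = - \frac{85}{4} + y$ ($P{\left(R,y \right)} = \frac{2 \left(-3\right) + \left(-5 - 3\right) \left(-3 + y\right)}{-5 - 3} - 19 = \frac{-6 - 8 \left(-3 + y\right)}{-8} - 19 = - \frac{-6 - \left(-24 + 8 y\right)}{8} - 19 = - \frac{18 - 8 y}{8} - 19 = \left(- \frac{9}{4} + y\right) - 19 = - \frac{85}{4} + y$)
$P{\left(-44,n{\left(2,-5 \right)} \right)} - -472 = \left(- \frac{85}{4} + \left(3 - 5\right)\right) - -472 = \left(- \frac{85}{4} - 2\right) + 472 = - \frac{93}{4} + 472 = \frac{1795}{4}$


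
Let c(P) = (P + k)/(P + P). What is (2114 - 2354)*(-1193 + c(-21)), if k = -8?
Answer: 2003080/7 ≈ 2.8615e+5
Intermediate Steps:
c(P) = (-8 + P)/(2*P) (c(P) = (P - 8)/(P + P) = (-8 + P)/((2*P)) = (-8 + P)*(1/(2*P)) = (-8 + P)/(2*P))
(2114 - 2354)*(-1193 + c(-21)) = (2114 - 2354)*(-1193 + (½)*(-8 - 21)/(-21)) = -240*(-1193 + (½)*(-1/21)*(-29)) = -240*(-1193 + 29/42) = -240*(-50077/42) = 2003080/7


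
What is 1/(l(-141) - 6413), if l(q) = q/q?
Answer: -1/6412 ≈ -0.00015596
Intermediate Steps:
l(q) = 1
1/(l(-141) - 6413) = 1/(1 - 6413) = 1/(-6412) = -1/6412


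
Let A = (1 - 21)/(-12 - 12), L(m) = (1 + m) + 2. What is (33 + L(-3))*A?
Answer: 55/2 ≈ 27.500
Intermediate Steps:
L(m) = 3 + m
A = ⅚ (A = -20/(-24) = -20*(-1/24) = ⅚ ≈ 0.83333)
(33 + L(-3))*A = (33 + (3 - 3))*(⅚) = (33 + 0)*(⅚) = 33*(⅚) = 55/2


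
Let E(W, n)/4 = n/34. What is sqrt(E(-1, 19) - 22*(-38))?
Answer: 5*sqrt(9690)/17 ≈ 28.952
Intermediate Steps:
E(W, n) = 2*n/17 (E(W, n) = 4*(n/34) = 2*n/17)
sqrt(E(-1, 19) - 22*(-38)) = sqrt((2/17)*19 - 22*(-38)) = sqrt(38/17 + 836) = sqrt(14250/17) = 5*sqrt(9690)/17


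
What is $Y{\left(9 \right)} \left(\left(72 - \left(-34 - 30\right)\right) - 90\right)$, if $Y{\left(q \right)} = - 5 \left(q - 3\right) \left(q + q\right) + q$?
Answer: $-24426$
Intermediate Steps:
$Y{\left(q \right)} = q - 10 q \left(-3 + q\right)$ ($Y{\left(q \right)} = - 5 \left(-3 + q\right) 2 q + q = - 5 \cdot 2 q \left(-3 + q\right) + q = - 10 q \left(-3 + q\right) + q = q - 10 q \left(-3 + q\right)$)
$Y{\left(9 \right)} \left(\left(72 - \left(-34 - 30\right)\right) - 90\right) = 9 \left(31 - 90\right) \left(\left(72 - \left(-34 - 30\right)\right) - 90\right) = 9 \left(31 - 90\right) \left(\left(72 - -64\right) - 90\right) = 9 \left(-59\right) \left(\left(72 + 64\right) - 90\right) = - 531 \left(136 - 90\right) = \left(-531\right) 46 = -24426$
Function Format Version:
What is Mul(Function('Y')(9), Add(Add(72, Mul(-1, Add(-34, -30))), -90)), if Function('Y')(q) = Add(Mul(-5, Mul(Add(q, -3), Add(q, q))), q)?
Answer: -24426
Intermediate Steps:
Function('Y')(q) = Add(q, Mul(-10, q, Add(-3, q))) (Function('Y')(q) = Add(Mul(-5, Mul(Add(-3, q), Mul(2, q))), q) = Add(Mul(-5, Mul(2, q, Add(-3, q))), q) = Add(Mul(-10, q, Add(-3, q)), q) = Add(q, Mul(-10, q, Add(-3, q))))
Mul(Function('Y')(9), Add(Add(72, Mul(-1, Add(-34, -30))), -90)) = Mul(Mul(9, Add(31, Mul(-10, 9))), Add(Add(72, Mul(-1, Add(-34, -30))), -90)) = Mul(Mul(9, Add(31, -90)), Add(Add(72, Mul(-1, -64)), -90)) = Mul(Mul(9, -59), Add(Add(72, 64), -90)) = Mul(-531, Add(136, -90)) = Mul(-531, 46) = -24426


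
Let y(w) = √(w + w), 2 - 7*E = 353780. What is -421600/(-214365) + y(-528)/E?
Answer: 2720/1383 - 14*I*√66/176889 ≈ 1.9667 - 0.00064298*I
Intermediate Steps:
E = -353778/7 (E = 2/7 - ⅐*353780 = 2/7 - 50540 = -353778/7 ≈ -50540.)
y(w) = √2*√w (y(w) = √(2*w) = √2*√w)
-421600/(-214365) + y(-528)/E = -421600/(-214365) + (√2*√(-528))/(-353778/7) = -421600*(-1/214365) + (√2*(4*I*√33))*(-7/353778) = 2720/1383 + (4*I*√66)*(-7/353778) = 2720/1383 - 14*I*√66/176889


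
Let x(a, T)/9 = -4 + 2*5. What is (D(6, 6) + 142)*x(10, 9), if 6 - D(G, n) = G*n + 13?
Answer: 5346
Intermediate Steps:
x(a, T) = 54 (x(a, T) = 9*(-4 + 2*5) = 9*(-4 + 10) = 9*6 = 54)
D(G, n) = -7 - G*n (D(G, n) = 6 - (G*n + 13) = 6 - (13 + G*n) = 6 + (-13 - G*n) = -7 - G*n)
(D(6, 6) + 142)*x(10, 9) = ((-7 - 1*6*6) + 142)*54 = ((-7 - 36) + 142)*54 = (-43 + 142)*54 = 99*54 = 5346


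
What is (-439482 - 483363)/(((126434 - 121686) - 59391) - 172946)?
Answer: 307615/75863 ≈ 4.0549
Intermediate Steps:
(-439482 - 483363)/(((126434 - 121686) - 59391) - 172946) = -922845/((4748 - 59391) - 172946) = -922845/(-54643 - 172946) = -922845/(-227589) = -922845*(-1/227589) = 307615/75863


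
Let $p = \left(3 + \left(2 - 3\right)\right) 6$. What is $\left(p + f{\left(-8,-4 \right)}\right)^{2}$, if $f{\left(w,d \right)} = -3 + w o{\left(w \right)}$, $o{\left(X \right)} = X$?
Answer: $5329$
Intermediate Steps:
$f{\left(w,d \right)} = -3 + w^{2}$ ($f{\left(w,d \right)} = -3 + w w = -3 + w^{2}$)
$p = 12$ ($p = \left(3 - 1\right) 6 = 2 \cdot 6 = 12$)
$\left(p + f{\left(-8,-4 \right)}\right)^{2} = \left(12 - \left(3 - \left(-8\right)^{2}\right)\right)^{2} = \left(12 + \left(-3 + 64\right)\right)^{2} = \left(12 + 61\right)^{2} = 73^{2} = 5329$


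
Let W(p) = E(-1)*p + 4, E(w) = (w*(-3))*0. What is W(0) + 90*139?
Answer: 12514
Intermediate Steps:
E(w) = 0 (E(w) = -3*w*0 = 0)
W(p) = 4 (W(p) = 0*p + 4 = 0 + 4 = 4)
W(0) + 90*139 = 4 + 90*139 = 4 + 12510 = 12514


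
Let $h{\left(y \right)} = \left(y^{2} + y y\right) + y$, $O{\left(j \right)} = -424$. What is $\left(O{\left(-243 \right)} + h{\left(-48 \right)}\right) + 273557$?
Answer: $277693$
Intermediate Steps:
$h{\left(y \right)} = y + 2 y^{2}$ ($h{\left(y \right)} = \left(y^{2} + y^{2}\right) + y = 2 y^{2} + y = y + 2 y^{2}$)
$\left(O{\left(-243 \right)} + h{\left(-48 \right)}\right) + 273557 = \left(-424 - 48 \left(1 + 2 \left(-48\right)\right)\right) + 273557 = \left(-424 - 48 \left(1 - 96\right)\right) + 273557 = \left(-424 - -4560\right) + 273557 = \left(-424 + 4560\right) + 273557 = 4136 + 273557 = 277693$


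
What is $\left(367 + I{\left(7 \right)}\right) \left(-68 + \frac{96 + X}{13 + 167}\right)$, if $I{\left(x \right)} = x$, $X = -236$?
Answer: $- \frac{231506}{9} \approx -25723.0$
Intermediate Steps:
$\left(367 + I{\left(7 \right)}\right) \left(-68 + \frac{96 + X}{13 + 167}\right) = \left(367 + 7\right) \left(-68 + \frac{96 - 236}{13 + 167}\right) = 374 \left(-68 - \frac{140}{180}\right) = 374 \left(-68 - \frac{7}{9}\right) = 374 \left(- \frac{619}{9}\right) = - \frac{231506}{9}$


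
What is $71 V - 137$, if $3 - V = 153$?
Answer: $-10787$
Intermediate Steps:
$V = -150$ ($V = 3 - 153 = -150$)
$71 V - 137 = 71 \left(-150\right) - 137 = -10650 - 137 = -10787$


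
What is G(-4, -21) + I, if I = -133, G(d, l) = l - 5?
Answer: -159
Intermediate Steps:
G(d, l) = -5 + l
G(-4, -21) + I = (-5 - 21) - 133 = -26 - 133 = -159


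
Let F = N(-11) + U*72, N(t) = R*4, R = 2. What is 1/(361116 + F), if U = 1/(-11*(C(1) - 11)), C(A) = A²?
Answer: 55/19861856 ≈ 2.7691e-6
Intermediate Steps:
N(t) = 8 (N(t) = 2*4 = 8)
U = 1/110 (U = 1/(-11*(1² - 11)) = 1/(-11*(1 - 11)) = 1/(-11*(-10)) = 1/110 ≈ 0.0090909)
F = 476/55 (F = 8 + (1/110)*72 = 8 + 36/55 = 476/55 ≈ 8.6545)
1/(361116 + F) = 1/(361116 + 476/55) = 1/(19861856/55) = 55/19861856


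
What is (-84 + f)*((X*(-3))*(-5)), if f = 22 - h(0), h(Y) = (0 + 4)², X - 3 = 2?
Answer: -5850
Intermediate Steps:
X = 5 (X = 3 + 2 = 5)
h(Y) = 16 (h(Y) = 4² = 16)
f = 6 (f = 22 - 1*16 = 22 - 16 = 6)
(-84 + f)*((X*(-3))*(-5)) = (-84 + 6)*((5*(-3))*(-5)) = -(-1170)*(-5) = -78*75 = -5850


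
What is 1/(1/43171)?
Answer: 43171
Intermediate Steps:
1/(1/43171) = 43171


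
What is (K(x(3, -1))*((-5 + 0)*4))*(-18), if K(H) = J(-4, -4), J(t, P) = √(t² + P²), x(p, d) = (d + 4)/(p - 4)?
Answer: 1440*√2 ≈ 2036.5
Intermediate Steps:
x(p, d) = (4 + d)/(-4 + p)
J(t, P) = √(P² + t²)
K(H) = 4*√2 (K(H) = √((-4)² + (-4)²) = √(16 + 16) = √32 = 4*√2)
(K(x(3, -1))*((-5 + 0)*4))*(-18) = ((4*√2)*((-5 + 0)*4))*(-18) = ((4*√2)*(-5*4))*(-18) = ((4*√2)*(-20))*(-18) = -80*√2*(-18) = 1440*√2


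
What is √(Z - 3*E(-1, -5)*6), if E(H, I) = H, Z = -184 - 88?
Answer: I*√254 ≈ 15.937*I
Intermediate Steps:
Z = -272
√(Z - 3*E(-1, -5)*6) = √(-272 - 3*(-1)*6) = √(-272 + 3*6) = √(-272 + 18) = √(-254) = I*√254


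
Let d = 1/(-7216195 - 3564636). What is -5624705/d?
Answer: 60638994029855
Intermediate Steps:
d = -1/10780831 (d = 1/(-10780831) = -1/10780831 ≈ -9.2757e-8)
-5624705/d = -5624705/(-1/10780831) = -5624705*(-10780831) = 60638994029855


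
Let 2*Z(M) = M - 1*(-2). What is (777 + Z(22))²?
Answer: 622521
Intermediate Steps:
Z(M) = 1 + M/2 (Z(M) = (M - 1*(-2))/2 = (M + 2)/2 = (2 + M)/2 = 1 + M/2)
(777 + Z(22))² = (777 + (1 + (½)*22))² = (777 + (1 + 11))² = (777 + 12)² = 789² = 622521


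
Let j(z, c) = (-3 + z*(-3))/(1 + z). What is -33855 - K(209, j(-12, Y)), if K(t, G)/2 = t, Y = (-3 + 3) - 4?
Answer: -34273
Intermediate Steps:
Y = -4 (Y = 0 - 4 = -4)
j(z, c) = (-3 - 3*z)/(1 + z)
K(t, G) = 2*t
-33855 - K(209, j(-12, Y)) = -33855 - 2*209 = -33855 - 1*418 = -33855 - 418 = -34273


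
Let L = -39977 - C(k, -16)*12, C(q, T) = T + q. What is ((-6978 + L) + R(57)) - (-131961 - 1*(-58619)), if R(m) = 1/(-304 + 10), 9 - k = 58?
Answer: 7987097/294 ≈ 27167.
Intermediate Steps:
k = -49 (k = 9 - 1*58 = 9 - 58 = -49)
R(m) = -1/294 (R(m) = 1/(-294) = -1/294)
L = -39197 (L = -39977 - (-16 - 49)*12 = -39977 - (-65)*12 = -39977 - 1*(-780) = -39977 + 780 = -39197)
((-6978 + L) + R(57)) - (-131961 - 1*(-58619)) = ((-6978 - 39197) - 1/294) - (-131961 - 1*(-58619)) = (-46175 - 1/294) - (-131961 + 58619) = -13575451/294 - 1*(-73342) = -13575451/294 + 73342 = 7987097/294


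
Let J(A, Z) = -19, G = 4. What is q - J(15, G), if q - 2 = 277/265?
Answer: 5842/265 ≈ 22.045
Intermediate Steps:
q = 807/265 (q = 2 + 277/265 = 807/265 ≈ 3.0453)
q - J(15, G) = 807/265 - 1*(-19) = 807/265 + 19 = 5842/265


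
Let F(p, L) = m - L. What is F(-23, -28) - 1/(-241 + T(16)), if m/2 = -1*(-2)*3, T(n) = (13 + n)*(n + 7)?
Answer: 17039/426 ≈ 39.998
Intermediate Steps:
T(n) = (7 + n)*(13 + n) (T(n) = (13 + n)*(7 + n) = (7 + n)*(13 + n))
m = 12 (m = 2*(-1*(-2)*3) = 2*(2*3) = 2*6 = 12)
F(p, L) = 12 - L
F(-23, -28) - 1/(-241 + T(16)) = (12 - 1*(-28)) - 1/(-241 + (91 + 16² + 20*16)) = (12 + 28) - 1/(-241 + (91 + 256 + 320)) = 40 - 1/(-241 + 667) = 40 - 1/426 = 17039/426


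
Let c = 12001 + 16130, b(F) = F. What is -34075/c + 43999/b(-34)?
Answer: -1238894419/956454 ≈ -1295.3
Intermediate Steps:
c = 28131
-34075/c + 43999/b(-34) = -34075/28131 + 43999/(-34) = -34075*1/28131 + 43999*(-1/34) = -34075/28131 - 43999/34 = -1238894419/956454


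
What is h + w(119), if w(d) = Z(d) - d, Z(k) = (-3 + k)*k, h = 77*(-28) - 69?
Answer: 11460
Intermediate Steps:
h = -2225 (h = -2156 - 69 = -2225)
Z(k) = k*(-3 + k)
w(d) = -d + d*(-3 + d) (w(d) = d*(-3 + d) - d = -d + d*(-3 + d))
h + w(119) = -2225 + 119*(-4 + 119) = -2225 + 119*115 = -2225 + 13685 = 11460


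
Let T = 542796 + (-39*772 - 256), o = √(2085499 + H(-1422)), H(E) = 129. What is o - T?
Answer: -512432 + 2*√521407 ≈ -5.1099e+5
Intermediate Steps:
o = 2*√521407 (o = √(2085499 + 129) = √2085628 = 2*√521407 ≈ 1444.2)
T = 512432 (T = 542796 + (-30108 - 256) = 542796 - 30364 = 512432)
o - T = 2*√521407 - 1*512432 = 2*√521407 - 512432 = -512432 + 2*√521407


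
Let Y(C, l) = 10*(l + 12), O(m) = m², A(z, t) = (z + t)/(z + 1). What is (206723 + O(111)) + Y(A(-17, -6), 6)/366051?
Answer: 26727091808/122017 ≈ 2.1904e+5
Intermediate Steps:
A(z, t) = (t + z)/(1 + z)
Y(C, l) = 120 + 10*l (Y(C, l) = 10*(12 + l) = 120 + 10*l)
(206723 + O(111)) + Y(A(-17, -6), 6)/366051 = (206723 + 111²) + (120 + 10*6)/366051 = (206723 + 12321) + (120 + 60)*(1/366051) = 219044 + 180*(1/366051) = 219044 + 60/122017 = 26727091808/122017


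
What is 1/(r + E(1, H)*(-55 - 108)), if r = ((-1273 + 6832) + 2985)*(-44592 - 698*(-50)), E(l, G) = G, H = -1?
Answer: -1/82808285 ≈ -1.2076e-8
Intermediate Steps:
r = -82808448 (r = (5559 + 2985)*(-44592 + 34900) = 8544*(-9692) = -82808448)
1/(r + E(1, H)*(-55 - 108)) = 1/(-82808448 - (-55 - 108)) = 1/(-82808448 - 1*(-163)) = 1/(-82808448 + 163) = 1/(-82808285) = -1/82808285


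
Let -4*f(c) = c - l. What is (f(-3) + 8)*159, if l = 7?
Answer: 3339/2 ≈ 1669.5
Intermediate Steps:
f(c) = 7/4 - c/4 (f(c) = -(c - 1*7)/4 = -(c - 7)/4 = -(-7 + c)/4 = 7/4 - c/4)
(f(-3) + 8)*159 = ((7/4 - 1/4*(-3)) + 8)*159 = ((7/4 + 3/4) + 8)*159 = (5/2 + 8)*159 = (21/2)*159 = 3339/2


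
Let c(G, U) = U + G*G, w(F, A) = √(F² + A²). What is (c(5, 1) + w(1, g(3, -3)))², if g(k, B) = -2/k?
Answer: (78 + √13)²/9 ≈ 739.94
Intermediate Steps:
w(F, A) = √(A² + F²)
c(G, U) = U + G²
(c(5, 1) + w(1, g(3, -3)))² = ((1 + 5²) + √((-2/3)² + 1²))² = ((1 + 25) + √((-2*⅓)² + 1))² = (26 + √((-⅔)² + 1))² = (26 + √(4/9 + 1))² = (26 + √(13/9))² = (26 + √13/3)²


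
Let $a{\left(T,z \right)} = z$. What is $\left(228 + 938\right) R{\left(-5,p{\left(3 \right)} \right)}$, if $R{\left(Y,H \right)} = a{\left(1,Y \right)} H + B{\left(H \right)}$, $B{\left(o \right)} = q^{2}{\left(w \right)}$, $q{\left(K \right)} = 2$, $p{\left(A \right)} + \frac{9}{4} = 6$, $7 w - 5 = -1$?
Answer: $- \frac{34397}{2} \approx -17199.0$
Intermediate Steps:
$w = \frac{4}{7}$ ($w = \frac{5}{7} + \frac{1}{7} \left(-1\right) = \frac{5}{7} - \frac{1}{7} = \frac{4}{7} \approx 0.57143$)
$p{\left(A \right)} = \frac{15}{4}$ ($p{\left(A \right)} = - \frac{9}{4} + 6 = \frac{15}{4}$)
$B{\left(o \right)} = 4$ ($B{\left(o \right)} = 2^{2} = 4$)
$R{\left(Y,H \right)} = 4 + H Y$ ($R{\left(Y,H \right)} = Y H + 4 = H Y + 4 = 4 + H Y$)
$\left(228 + 938\right) R{\left(-5,p{\left(3 \right)} \right)} = \left(228 + 938\right) \left(4 + \frac{15}{4} \left(-5\right)\right) = 1166 \left(4 - \frac{75}{4}\right) = 1166 \left(- \frac{59}{4}\right) = - \frac{34397}{2}$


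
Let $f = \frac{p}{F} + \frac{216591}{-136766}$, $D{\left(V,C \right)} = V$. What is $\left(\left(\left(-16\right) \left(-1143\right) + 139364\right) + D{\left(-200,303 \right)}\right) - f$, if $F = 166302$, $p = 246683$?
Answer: $\frac{895290723102842}{5686114833} \approx 1.5745 \cdot 10^{5}$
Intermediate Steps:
$f = - \frac{570417326}{5686114833}$ ($f = \frac{246683}{166302} + \frac{216591}{-136766} = 246683 \cdot \frac{1}{166302} + 216591 \left(- \frac{1}{136766}\right) = \frac{246683}{166302} - \frac{216591}{136766} = - \frac{570417326}{5686114833} \approx -0.10032$)
$\left(\left(\left(-16\right) \left(-1143\right) + 139364\right) + D{\left(-200,303 \right)}\right) - f = \left(\left(\left(-16\right) \left(-1143\right) + 139364\right) - 200\right) - - \frac{570417326}{5686114833} = \left(\left(18288 + 139364\right) - 200\right) + \frac{570417326}{5686114833} = \left(157652 - 200\right) + \frac{570417326}{5686114833} = 157452 + \frac{570417326}{5686114833} = \frac{895290723102842}{5686114833}$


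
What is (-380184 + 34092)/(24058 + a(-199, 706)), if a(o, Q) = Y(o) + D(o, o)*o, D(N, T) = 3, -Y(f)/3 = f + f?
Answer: -346092/24655 ≈ -14.037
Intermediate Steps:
Y(f) = -6*f (Y(f) = -3*(f + f) = -6*f)
a(o, Q) = -3*o (a(o, Q) = -6*o + 3*o = -3*o)
(-380184 + 34092)/(24058 + a(-199, 706)) = (-380184 + 34092)/(24058 - 3*(-199)) = -346092/(24058 + 597) = -346092/24655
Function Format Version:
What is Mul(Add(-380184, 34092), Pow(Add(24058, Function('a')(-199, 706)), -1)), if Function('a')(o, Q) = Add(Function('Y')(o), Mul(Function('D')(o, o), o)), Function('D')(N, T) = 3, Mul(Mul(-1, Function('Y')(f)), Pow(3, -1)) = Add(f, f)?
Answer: Rational(-346092, 24655) ≈ -14.037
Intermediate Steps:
Function('Y')(f) = Mul(-6, f) (Function('Y')(f) = Mul(-3, Add(f, f)) = Mul(-3, Mul(2, f)) = Mul(-6, f))
Function('a')(o, Q) = Mul(-3, o) (Function('a')(o, Q) = Add(Mul(-6, o), Mul(3, o)) = Mul(-3, o))
Mul(Add(-380184, 34092), Pow(Add(24058, Function('a')(-199, 706)), -1)) = Mul(Add(-380184, 34092), Pow(Add(24058, Mul(-3, -199)), -1)) = Mul(-346092, Pow(Add(24058, 597), -1)) = Mul(-346092, Pow(24655, -1)) = Mul(-346092, Rational(1, 24655)) = Rational(-346092, 24655)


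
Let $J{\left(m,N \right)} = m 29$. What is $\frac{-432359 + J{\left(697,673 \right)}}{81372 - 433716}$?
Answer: $\frac{68691}{58724} \approx 1.1697$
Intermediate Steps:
$J{\left(m,N \right)} = 29 m$
$\frac{-432359 + J{\left(697,673 \right)}}{81372 - 433716} = \frac{-432359 + 29 \cdot 697}{81372 - 433716} = \frac{-432359 + 20213}{-352344} = \left(-412146\right) \left(- \frac{1}{352344}\right) = \frac{68691}{58724}$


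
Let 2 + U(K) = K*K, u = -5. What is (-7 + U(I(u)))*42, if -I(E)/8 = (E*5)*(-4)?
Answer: 26879622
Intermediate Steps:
I(E) = 160*E (I(E) = -8*E*5*(-4) = -8*5*E*(-4) = -(-160)*E = 160*E)
U(K) = -2 + K**2 (U(K) = -2 + K*K = -2 + K**2)
(-7 + U(I(u)))*42 = (-7 + (-2 + (160*(-5))**2))*42 = (-7 + (-2 + (-800)**2))*42 = (-7 + (-2 + 640000))*42 = (-7 + 639998)*42 = 639991*42 = 26879622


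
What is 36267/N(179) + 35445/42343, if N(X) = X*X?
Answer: 2671346826/1356712063 ≈ 1.9690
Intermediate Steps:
N(X) = X²
36267/N(179) + 35445/42343 = 36267/(179²) + 35445/42343 = 36267/32041 + 35445*(1/42343) = 36267*(1/32041) + 35445/42343 = 36267/32041 + 35445/42343 = 2671346826/1356712063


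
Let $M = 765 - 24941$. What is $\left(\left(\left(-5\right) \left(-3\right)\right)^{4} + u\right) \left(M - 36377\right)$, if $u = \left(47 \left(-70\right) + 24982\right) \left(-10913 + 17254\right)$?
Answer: $-8332068397141$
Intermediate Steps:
$M = -24176$ ($M = 765 - 24941 = -24176$)
$u = 137548972$ ($u = \left(-3290 + 24982\right) 6341 = 21692 \cdot 6341 = 137548972$)
$\left(\left(\left(-5\right) \left(-3\right)\right)^{4} + u\right) \left(M - 36377\right) = \left(\left(\left(-5\right) \left(-3\right)\right)^{4} + 137548972\right) \left(-24176 - 36377\right) = \left(15^{4} + 137548972\right) \left(-60553\right) = \left(50625 + 137548972\right) \left(-60553\right) = 137599597 \left(-60553\right) = -8332068397141$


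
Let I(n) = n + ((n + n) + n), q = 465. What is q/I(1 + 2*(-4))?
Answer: -465/28 ≈ -16.607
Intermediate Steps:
I(n) = 4*n (I(n) = n + (2*n + n) = n + 3*n = 4*n)
q/I(1 + 2*(-4)) = 465/((4*(1 + 2*(-4)))) = 465/((4*(1 - 8))) = 465/((4*(-7))) = 465/(-28) = 465*(-1/28) = -465/28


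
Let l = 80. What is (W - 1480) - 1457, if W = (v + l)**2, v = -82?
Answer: -2933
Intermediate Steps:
W = 4 (W = (-82 + 80)**2 = (-2)**2 = 4)
(W - 1480) - 1457 = (4 - 1480) - 1457 = -1476 - 1457 = -2933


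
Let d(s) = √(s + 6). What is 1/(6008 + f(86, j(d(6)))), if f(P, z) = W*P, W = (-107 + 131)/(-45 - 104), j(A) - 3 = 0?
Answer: 149/893128 ≈ 0.00016683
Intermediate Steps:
d(s) = √(6 + s)
j(A) = 3 (j(A) = 3 + 0 = 3)
W = -24/149 (W = 24/(-149) = 24*(-1/149) = -24/149 ≈ -0.16107)
f(P, z) = -24*P/149
1/(6008 + f(86, j(d(6)))) = 1/(6008 - 24/149*86) = 1/(6008 - 2064/149) = 1/(893128/149) = 149/893128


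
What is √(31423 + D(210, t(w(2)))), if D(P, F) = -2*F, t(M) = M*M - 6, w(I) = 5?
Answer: √31385 ≈ 177.16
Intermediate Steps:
t(M) = -6 + M² (t(M) = M² - 6 = -6 + M²)
√(31423 + D(210, t(w(2)))) = √(31423 - 2*(-6 + 5²)) = √(31423 - 2*(-6 + 25)) = √(31423 - 2*19) = √(31423 - 38) = √31385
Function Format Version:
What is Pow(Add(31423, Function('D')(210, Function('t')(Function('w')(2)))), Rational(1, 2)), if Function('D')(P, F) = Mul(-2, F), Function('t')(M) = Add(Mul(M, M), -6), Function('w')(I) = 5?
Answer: Pow(31385, Rational(1, 2)) ≈ 177.16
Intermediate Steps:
Function('t')(M) = Add(-6, Pow(M, 2)) (Function('t')(M) = Add(Pow(M, 2), -6) = Add(-6, Pow(M, 2)))
Pow(Add(31423, Function('D')(210, Function('t')(Function('w')(2)))), Rational(1, 2)) = Pow(Add(31423, Mul(-2, Add(-6, Pow(5, 2)))), Rational(1, 2)) = Pow(Add(31423, Mul(-2, Add(-6, 25))), Rational(1, 2)) = Pow(Add(31423, Mul(-2, 19)), Rational(1, 2)) = Pow(Add(31423, -38), Rational(1, 2)) = Pow(31385, Rational(1, 2))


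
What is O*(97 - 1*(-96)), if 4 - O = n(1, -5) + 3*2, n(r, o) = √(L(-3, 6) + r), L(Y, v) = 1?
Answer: -386 - 193*√2 ≈ -658.94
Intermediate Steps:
n(r, o) = √(1 + r)
O = -2 - √2 (O = 4 - (√(1 + 1) + 3*2) = 4 - (√2 + 6) = 4 - (6 + √2) = 4 + (-6 - √2) = -2 - √2 ≈ -3.4142)
O*(97 - 1*(-96)) = (-2 - √2)*(97 - 1*(-96)) = (-2 - √2)*(97 + 96) = (-2 - √2)*193 = -386 - 193*√2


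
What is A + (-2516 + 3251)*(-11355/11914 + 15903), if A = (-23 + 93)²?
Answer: 19901323435/1702 ≈ 1.1693e+7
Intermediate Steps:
A = 4900 (A = 70² = 4900)
A + (-2516 + 3251)*(-11355/11914 + 15903) = 4900 + (-2516 + 3251)*(-11355/11914 + 15903) = 4900 + 735*(-11355*1/11914 + 15903) = 4900 + 735*(-11355/11914 + 15903) = 4900 + 735*(189456987/11914) = 4900 + 19892983635/1702 = 19901323435/1702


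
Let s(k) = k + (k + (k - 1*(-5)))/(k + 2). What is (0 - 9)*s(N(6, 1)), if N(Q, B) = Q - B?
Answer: -450/7 ≈ -64.286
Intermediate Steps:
s(k) = k + (5 + 2*k)/(2 + k) (s(k) = k + (k + (k + 5))/(2 + k) = k + (k + (5 + k))/(2 + k) = k + (5 + 2*k)/(2 + k))
(0 - 9)*s(N(6, 1)) = (0 - 9)*((5 + (6 - 1*1)**2 + 4*(6 - 1*1))/(2 + (6 - 1*1))) = -9*(5 + (6 - 1)**2 + 4*(6 - 1))/(2 + (6 - 1)) = -9*(5 + 5**2 + 4*5)/(2 + 5) = -9*(5 + 25 + 20)/7 = -9*50/7 = -450/7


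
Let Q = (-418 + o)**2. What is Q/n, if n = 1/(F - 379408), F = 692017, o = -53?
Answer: 69349493169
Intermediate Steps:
Q = 221841 (Q = (-418 - 53)**2 = (-471)**2 = 221841)
n = 1/312609 (n = 1/(692017 - 379408) = 1/312609 ≈ 3.1989e-6)
Q/n = 221841/(1/312609) = 221841*312609 = 69349493169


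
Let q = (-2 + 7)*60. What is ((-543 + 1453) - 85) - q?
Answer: 525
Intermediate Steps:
q = 300 (q = 5*60 = 300)
((-543 + 1453) - 85) - q = ((-543 + 1453) - 85) - 1*300 = (910 - 85) - 300 = 825 - 300 = 525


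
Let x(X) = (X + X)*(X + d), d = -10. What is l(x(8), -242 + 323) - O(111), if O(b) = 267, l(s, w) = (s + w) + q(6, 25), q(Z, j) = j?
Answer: -193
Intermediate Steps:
x(X) = 2*X*(-10 + X) (x(X) = (X + X)*(X - 10) = (2*X)*(-10 + X) = 2*X*(-10 + X))
l(s, w) = 25 + s + w (l(s, w) = (s + w) + 25 = 25 + s + w)
l(x(8), -242 + 323) - O(111) = (25 + 2*8*(-10 + 8) + (-242 + 323)) - 1*267 = (25 + 2*8*(-2) + 81) - 267 = (25 - 32 + 81) - 267 = 74 - 267 = -193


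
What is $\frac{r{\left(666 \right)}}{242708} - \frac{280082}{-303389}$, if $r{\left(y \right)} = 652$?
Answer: $\frac{17043987921}{18408734353} \approx 0.92586$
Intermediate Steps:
$\frac{r{\left(666 \right)}}{242708} - \frac{280082}{-303389} = \frac{652}{242708} - \frac{280082}{-303389} = 652 \cdot \frac{1}{242708} - - \frac{280082}{303389} = \frac{163}{60677} + \frac{280082}{303389} = \frac{17043987921}{18408734353}$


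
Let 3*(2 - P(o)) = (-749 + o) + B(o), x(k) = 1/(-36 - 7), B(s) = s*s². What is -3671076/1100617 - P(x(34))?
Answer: -66945265503391/262520267457 ≈ -255.01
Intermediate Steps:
B(s) = s³
x(k) = -1/43 (x(k) = 1/(-43) = -1/43)
P(o) = 755/3 - o/3 - o³/3 (P(o) = 2 - ((-749 + o) + o³)/3 = 2 - (-749 + o + o³)/3 = 2 + (749/3 - o/3 - o³/3) = 755/3 - o/3 - o³/3)
-3671076/1100617 - P(x(34)) = -3671076/1100617 - (755/3 - ⅓*(-1/43) - (-1/43)³/3) = -3671076*1/1100617 - (755/3 + 1/129 - ⅓*(-1/79507)) = -3671076/1100617 - (755/3 + 1/129 + 1/238521) = -3671076/1100617 - 1*60029635/238521 = -3671076/1100617 - 60029635/238521 = -66945265503391/262520267457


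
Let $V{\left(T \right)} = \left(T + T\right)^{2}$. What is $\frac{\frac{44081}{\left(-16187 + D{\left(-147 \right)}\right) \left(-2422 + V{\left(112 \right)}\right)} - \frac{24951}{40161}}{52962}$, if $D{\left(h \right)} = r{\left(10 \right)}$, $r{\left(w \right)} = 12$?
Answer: $- \frac{494216550269}{42126786575666100} \approx -1.1732 \cdot 10^{-5}$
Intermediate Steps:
$V{\left(T \right)} = 4 T^{2}$ ($V{\left(T \right)} = \left(2 T\right)^{2} = 4 T^{2}$)
$D{\left(h \right)} = 12$
$\frac{\frac{44081}{\left(-16187 + D{\left(-147 \right)}\right) \left(-2422 + V{\left(112 \right)}\right)} - \frac{24951}{40161}}{52962} = \frac{\frac{44081}{\left(-16187 + 12\right) \left(-2422 + 4 \cdot 112^{2}\right)} - \frac{24951}{40161}}{52962} = \left(\frac{44081}{\left(-16175\right) \left(-2422 + 4 \cdot 12544\right)} - \frac{8317}{13387}\right) \frac{1}{52962} = \left(\frac{44081}{\left(-16175\right) \left(-2422 + 50176\right)} - \frac{8317}{13387}\right) \frac{1}{52962} = \left(\frac{44081}{\left(-16175\right) 47754} - \frac{8317}{13387}\right) \frac{1}{52962} = \left(\frac{44081}{-772420950} - \frac{8317}{13387}\right) \frac{1}{52962} = \left(44081 \left(- \frac{1}{772420950}\right) - \frac{8317}{13387}\right) \frac{1}{52962} = \left(- \frac{44081}{772420950} - \frac{8317}{13387}\right) \frac{1}{52962} = \left(- \frac{6424815153497}{10340399257650}\right) \frac{1}{52962} = - \frac{494216550269}{42126786575666100}$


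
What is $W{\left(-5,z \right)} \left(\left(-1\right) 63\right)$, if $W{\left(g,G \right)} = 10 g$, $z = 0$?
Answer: $3150$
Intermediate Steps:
$W{\left(-5,z \right)} \left(\left(-1\right) 63\right) = 10 \left(-5\right) \left(\left(-1\right) 63\right) = \left(-50\right) \left(-63\right) = 3150$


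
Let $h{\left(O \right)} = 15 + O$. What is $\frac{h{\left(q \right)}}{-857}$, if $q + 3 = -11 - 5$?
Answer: $\frac{4}{857} \approx 0.0046674$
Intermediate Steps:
$q = -19$ ($q = -3 - 16 = -19$)
$\frac{h{\left(q \right)}}{-857} = \frac{15 - 19}{-857} = \left(-4\right) \left(- \frac{1}{857}\right) = \frac{4}{857}$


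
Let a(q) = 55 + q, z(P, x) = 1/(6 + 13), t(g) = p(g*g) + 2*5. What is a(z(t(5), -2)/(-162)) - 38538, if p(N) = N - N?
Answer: -118450675/3078 ≈ -38483.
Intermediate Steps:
p(N) = 0
t(g) = 10 (t(g) = 0 + 2*5 = 0 + 10 = 10)
z(P, x) = 1/19
a(z(t(5), -2)/(-162)) - 38538 = (55 + (1/19)/(-162)) - 38538 = (55 + (1/19)*(-1/162)) - 38538 = (55 - 1/3078) - 38538 = 169289/3078 - 38538 = -118450675/3078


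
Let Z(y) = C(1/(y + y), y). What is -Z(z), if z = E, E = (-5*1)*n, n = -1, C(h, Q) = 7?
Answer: -7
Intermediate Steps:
E = 5 (E = -5*1*(-1) = -5*(-1) = 5)
z = 5
Z(y) = 7
-Z(z) = -1*7 = -7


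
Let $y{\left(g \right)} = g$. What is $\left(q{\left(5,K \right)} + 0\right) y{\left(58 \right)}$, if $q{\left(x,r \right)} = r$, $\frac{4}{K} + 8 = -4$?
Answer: $- \frac{58}{3} \approx -19.333$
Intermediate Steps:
$K = - \frac{1}{3}$ ($K = \frac{4}{-8 - 4} = \frac{4}{-12} = 4 \left(- \frac{1}{12}\right) = - \frac{1}{3} \approx -0.33333$)
$\left(q{\left(5,K \right)} + 0\right) y{\left(58 \right)} = \left(- \frac{1}{3} + 0\right) 58 = \left(- \frac{1}{3}\right) 58 = - \frac{58}{3}$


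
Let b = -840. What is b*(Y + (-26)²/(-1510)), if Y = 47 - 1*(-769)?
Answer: -103444656/151 ≈ -6.8506e+5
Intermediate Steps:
Y = 816 (Y = 47 + 769 = 816)
b*(Y + (-26)²/(-1510)) = -840*(816 + (-26)²/(-1510)) = -840*(816 + 676*(-1/1510)) = -840*(816 - 338/755) = -840*615742/755 = -103444656/151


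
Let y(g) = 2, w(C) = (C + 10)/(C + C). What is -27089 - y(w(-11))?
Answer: -27091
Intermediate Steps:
w(C) = (10 + C)/(2*C) (w(C) = (10 + C)/((2*C)) = (10 + C)*(1/(2*C)) = (10 + C)/(2*C))
-27089 - y(w(-11)) = -27089 - 1*2 = -27089 - 2 = -27091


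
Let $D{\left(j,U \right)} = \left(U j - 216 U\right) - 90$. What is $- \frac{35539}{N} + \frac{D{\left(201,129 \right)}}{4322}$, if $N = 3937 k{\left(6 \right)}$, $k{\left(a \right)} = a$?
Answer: $- \frac{50358527}{25523571} \approx -1.973$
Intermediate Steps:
$N = 23622$ ($N = 3937 \cdot 6 = 23622$)
$D{\left(j,U \right)} = -90 - 216 U + U j$ ($D{\left(j,U \right)} = \left(- 216 U + U j\right) - 90 = -90 - 216 U + U j$)
$- \frac{35539}{N} + \frac{D{\left(201,129 \right)}}{4322} = - \frac{35539}{23622} + \frac{-90 - 27864 + 129 \cdot 201}{4322} = \left(-35539\right) \frac{1}{23622} + \left(-90 - 27864 + 25929\right) \frac{1}{4322} = - \frac{35539}{23622} - \frac{2025}{4322} = - \frac{50358527}{25523571}$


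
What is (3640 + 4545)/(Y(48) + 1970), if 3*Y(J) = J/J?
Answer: 24555/5911 ≈ 4.1541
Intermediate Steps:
Y(J) = ⅓ (Y(J) = (J/J)/3 = (⅓)*1 = ⅓)
(3640 + 4545)/(Y(48) + 1970) = (3640 + 4545)/(⅓ + 1970) = 8185/(5911/3) = 8185*(3/5911) = 24555/5911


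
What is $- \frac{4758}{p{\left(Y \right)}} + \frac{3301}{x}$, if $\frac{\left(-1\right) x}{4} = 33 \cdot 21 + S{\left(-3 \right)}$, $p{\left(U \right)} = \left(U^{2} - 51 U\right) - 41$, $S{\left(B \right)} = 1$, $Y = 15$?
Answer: $\frac{11290327}{1612856} \approx 7.0002$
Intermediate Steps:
$p{\left(U \right)} = -41 + U^{2} - 51 U$
$x = -2776$ ($x = - 4 \left(33 \cdot 21 + 1\right) = - 4 \left(693 + 1\right) = \left(-4\right) 694 = -2776$)
$- \frac{4758}{p{\left(Y \right)}} + \frac{3301}{x} = - \frac{4758}{-41 + 15^{2} - 765} + \frac{3301}{-2776} = - \frac{4758}{-41 + 225 - 765} + 3301 \left(- \frac{1}{2776}\right) = - \frac{4758}{-581} - \frac{3301}{2776} = \left(-4758\right) \left(- \frac{1}{581}\right) - \frac{3301}{2776} = \frac{4758}{581} - \frac{3301}{2776} = \frac{11290327}{1612856}$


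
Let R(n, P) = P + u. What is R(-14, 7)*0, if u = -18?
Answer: 0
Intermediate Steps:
R(n, P) = -18 + P (R(n, P) = P - 18 = -18 + P)
R(-14, 7)*0 = (-18 + 7)*0 = -11*0 = 0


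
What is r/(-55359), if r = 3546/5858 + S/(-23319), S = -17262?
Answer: -10211665/420121610001 ≈ -2.4306e-5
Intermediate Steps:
r = 10211665/7589039 (r = 3546/5858 - 17262/(-23319) = 3546*(1/5858) - 17262*(-1/23319) = 1773/2929 + 1918/2591 = 10211665/7589039 ≈ 1.3456)
r/(-55359) = (10211665/7589039)/(-55359) = (10211665/7589039)*(-1/55359) = -10211665/420121610001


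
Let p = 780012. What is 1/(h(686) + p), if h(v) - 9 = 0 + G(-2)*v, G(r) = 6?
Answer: 1/784137 ≈ 1.2753e-6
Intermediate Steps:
h(v) = 9 + 6*v (h(v) = 9 + (0 + 6*v) = 9 + 6*v)
1/(h(686) + p) = 1/((9 + 6*686) + 780012) = 1/((9 + 4116) + 780012) = 1/(4125 + 780012) = 1/784137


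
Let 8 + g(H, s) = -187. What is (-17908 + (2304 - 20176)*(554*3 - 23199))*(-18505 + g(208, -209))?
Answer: -7197468357200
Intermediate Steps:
g(H, s) = -195 (g(H, s) = -8 - 187 = -195)
(-17908 + (2304 - 20176)*(554*3 - 23199))*(-18505 + g(208, -209)) = (-17908 + (2304 - 20176)*(554*3 - 23199))*(-18505 - 195) = (-17908 - 17872*(1662 - 23199))*(-18700) = (-17908 - 17872*(-21537))*(-18700) = (-17908 + 384909264)*(-18700) = 384891356*(-18700) = -7197468357200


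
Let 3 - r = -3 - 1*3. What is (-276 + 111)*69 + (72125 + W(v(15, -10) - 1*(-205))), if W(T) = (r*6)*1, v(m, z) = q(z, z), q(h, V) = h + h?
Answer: 60794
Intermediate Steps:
q(h, V) = 2*h
v(m, z) = 2*z
r = 9 (r = 3 - (-3 - 1*3) = 3 - (-3 - 3) = 3 - 1*(-6) = 3 + 6 = 9)
W(T) = 54 (W(T) = (9*6)*1 = 54*1 = 54)
(-276 + 111)*69 + (72125 + W(v(15, -10) - 1*(-205))) = (-276 + 111)*69 + (72125 + 54) = -165*69 + 72179 = -11385 + 72179 = 60794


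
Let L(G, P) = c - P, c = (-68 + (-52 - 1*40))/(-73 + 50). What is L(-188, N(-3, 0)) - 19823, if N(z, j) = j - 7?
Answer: -455608/23 ≈ -19809.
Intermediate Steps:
N(z, j) = -7 + j
c = 160/23 (c = (-68 + (-52 - 40))/(-23) = (-68 - 92)*(-1/23) = -160*(-1/23) = 160/23 ≈ 6.9565)
L(G, P) = 160/23 - P
L(-188, N(-3, 0)) - 19823 = (160/23 - (-7 + 0)) - 19823 = (160/23 - 1*(-7)) - 19823 = (160/23 + 7) - 19823 = 321/23 - 19823 = -455608/23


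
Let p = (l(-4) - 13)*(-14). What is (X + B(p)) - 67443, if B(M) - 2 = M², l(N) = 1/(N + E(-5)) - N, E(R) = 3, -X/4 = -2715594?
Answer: 10814535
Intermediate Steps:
X = 10862376 (X = -4*(-2715594) = 10862376)
l(N) = 1/(3 + N) - N (l(N) = 1/(N + 3) - N = 1/(3 + N) - N)
p = 140 (p = ((1 - 1*(-4)² - 3*(-4))/(3 - 4) - 13)*(-14) = ((1 - 1*16 + 12)/(-1) - 13)*(-14) = (-(1 - 16 + 12) - 13)*(-14) = (-1*(-3) - 13)*(-14) = (3 - 13)*(-14) = -10*(-14) = 140)
B(M) = 2 + M²
(X + B(p)) - 67443 = (10862376 + (2 + 140²)) - 67443 = (10862376 + (2 + 19600)) - 67443 = (10862376 + 19602) - 67443 = 10881978 - 67443 = 10814535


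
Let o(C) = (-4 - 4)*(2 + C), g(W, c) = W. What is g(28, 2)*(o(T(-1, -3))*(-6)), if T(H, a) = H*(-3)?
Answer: 6720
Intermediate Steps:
T(H, a) = -3*H
o(C) = -16 - 8*C (o(C) = -8*(2 + C) = -16 - 8*C)
g(28, 2)*(o(T(-1, -3))*(-6)) = 28*((-16 - (-24)*(-1))*(-6)) = 28*((-16 - 8*3)*(-6)) = 28*((-16 - 24)*(-6)) = 28*(-40*(-6)) = 28*240 = 6720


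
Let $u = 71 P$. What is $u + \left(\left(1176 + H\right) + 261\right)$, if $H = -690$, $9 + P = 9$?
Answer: $747$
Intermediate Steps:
$P = 0$ ($P = -9 + 9 = 0$)
$u = 0$ ($u = 71 \cdot 0 = 0$)
$u + \left(\left(1176 + H\right) + 261\right) = 0 + \left(\left(1176 - 690\right) + 261\right) = 0 + \left(486 + 261\right) = 0 + 747 = 747$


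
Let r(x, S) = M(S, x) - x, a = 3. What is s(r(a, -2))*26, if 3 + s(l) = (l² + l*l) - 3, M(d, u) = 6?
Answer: 312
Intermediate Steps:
r(x, S) = 6 - x
s(l) = -6 + 2*l² (s(l) = -3 + ((l² + l*l) - 3) = -3 + ((l² + l²) - 3) = -3 + (2*l² - 3) = -3 + (-3 + 2*l²) = -6 + 2*l²)
s(r(a, -2))*26 = (-6 + 2*(6 - 1*3)²)*26 = (-6 + 2*(6 - 3)²)*26 = (-6 + 2*3²)*26 = (-6 + 2*9)*26 = (-6 + 18)*26 = 12*26 = 312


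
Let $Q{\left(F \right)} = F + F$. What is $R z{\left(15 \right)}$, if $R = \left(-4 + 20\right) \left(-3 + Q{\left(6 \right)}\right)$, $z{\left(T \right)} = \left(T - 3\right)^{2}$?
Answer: $20736$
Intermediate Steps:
$Q{\left(F \right)} = 2 F$
$z{\left(T \right)} = \left(-3 + T\right)^{2}$
$R = 144$ ($R = \left(-4 + 20\right) \left(-3 + 2 \cdot 6\right) = 16 \left(-3 + 12\right) = 16 \cdot 9 = 144$)
$R z{\left(15 \right)} = 144 \left(-3 + 15\right)^{2} = 144 \cdot 12^{2} = 144 \cdot 144 = 20736$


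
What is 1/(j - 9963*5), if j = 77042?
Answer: 1/27227 ≈ 3.6728e-5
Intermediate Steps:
1/(j - 9963*5) = 1/(77042 - 9963*5) = 1/(77042 - 49815) = 1/27227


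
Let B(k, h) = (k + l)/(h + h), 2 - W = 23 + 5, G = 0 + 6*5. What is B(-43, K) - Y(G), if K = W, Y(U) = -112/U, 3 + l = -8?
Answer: 1861/390 ≈ 4.7718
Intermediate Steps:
l = -11 (l = -3 - 8 = -11)
G = 30 (G = 0 + 30 = 30)
W = -26 (W = 2 - (23 + 5) = 2 - 1*28 = 2 - 28 = -26)
K = -26
B(k, h) = (-11 + k)/(2*h) (B(k, h) = (k - 11)/(h + h) = (-11 + k)/((2*h)) = (-11 + k)*(1/(2*h)) = (-11 + k)/(2*h))
B(-43, K) - Y(G) = (½)*(-11 - 43)/(-26) - (-112)/30 = (½)*(-1/26)*(-54) - (-112)/30 = 27/26 - 1*(-56/15) = 27/26 + 56/15 = 1861/390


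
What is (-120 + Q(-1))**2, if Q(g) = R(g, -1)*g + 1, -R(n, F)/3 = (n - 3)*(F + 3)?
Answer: 20449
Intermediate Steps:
R(n, F) = -3*(-3 + n)*(3 + F) (R(n, F) = -3*(n - 3)*(F + 3) = -3*(-3 + n)*(3 + F))
Q(g) = 1 + g*(18 - 6*g) (Q(g) = (27 - 9*g + 9*(-1) - 3*(-1)*g)*g + 1 = (27 - 9*g - 9 + 3*g)*g + 1 = (18 - 6*g)*g + 1 = g*(18 - 6*g) + 1 = 1 + g*(18 - 6*g))
(-120 + Q(-1))**2 = (-120 + (1 - 6*(-1)*(-3 - 1)))**2 = (-120 + (1 - 6*(-1)*(-4)))**2 = (-120 + (1 - 24))**2 = (-120 - 23)**2 = (-143)**2 = 20449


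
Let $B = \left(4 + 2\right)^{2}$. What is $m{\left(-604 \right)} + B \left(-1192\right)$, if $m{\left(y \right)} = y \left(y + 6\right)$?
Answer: $318280$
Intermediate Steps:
$m{\left(y \right)} = y \left(6 + y\right)$
$B = 36$ ($B = 6^{2} = 36$)
$m{\left(-604 \right)} + B \left(-1192\right) = - 604 \left(6 - 604\right) + 36 \left(-1192\right) = \left(-604\right) \left(-598\right) - 42912 = 361192 - 42912 = 318280$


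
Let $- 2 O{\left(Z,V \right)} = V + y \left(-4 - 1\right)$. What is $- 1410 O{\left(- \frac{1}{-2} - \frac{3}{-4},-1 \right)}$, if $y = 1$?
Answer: $-4230$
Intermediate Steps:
$O{\left(Z,V \right)} = \frac{5}{2} - \frac{V}{2}$ ($O{\left(Z,V \right)} = - \frac{V + 1 \left(-4 - 1\right)}{2} = - \frac{V + 1 \left(-5\right)}{2} = - \frac{V - 5}{2} = - \frac{-5 + V}{2} = \frac{5}{2} - \frac{V}{2}$)
$- 1410 O{\left(- \frac{1}{-2} - \frac{3}{-4},-1 \right)} = - 1410 \left(\frac{5}{2} - - \frac{1}{2}\right) = - 1410 \left(\frac{5}{2} + \frac{1}{2}\right) = \left(-1410\right) 3 = -4230$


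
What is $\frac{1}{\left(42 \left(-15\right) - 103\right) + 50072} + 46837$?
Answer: $\frac{2310890744}{49339} \approx 46837.0$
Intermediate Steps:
$\frac{1}{\left(42 \left(-15\right) - 103\right) + 50072} + 46837 = \frac{1}{\left(-630 - 103\right) + 50072} + 46837 = \frac{1}{-733 + 50072} + 46837 = \frac{1}{49339} + 46837 = \frac{2310890744}{49339}$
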